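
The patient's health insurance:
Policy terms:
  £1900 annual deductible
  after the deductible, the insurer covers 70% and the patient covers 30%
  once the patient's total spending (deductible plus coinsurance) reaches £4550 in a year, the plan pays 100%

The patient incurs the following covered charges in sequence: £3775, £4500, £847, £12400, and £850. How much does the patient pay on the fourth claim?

Claim 1 — £3775: deductible takes £1900, £1875 remains; coinsurance £1875 × 30% = £562.50. Patient owes £2462.50 (running OOP £2462.50).
Claim 2 — £4500: deductible met; 30% of £4500 = £1350. Patient pays £1350; OOP now £3812.50.
Claim 3 — £847: 30% coinsurance on £847 = £254.10. Cost to patient: £254.10. OOP to date £4066.60.
Claim 4 — £12400: deductible met; 30% of £12400 = £3720. OOP would hit £7786.60 > £4550, so the cap limits the patient to £4550 − £4066.60 = £483.40.

£483.40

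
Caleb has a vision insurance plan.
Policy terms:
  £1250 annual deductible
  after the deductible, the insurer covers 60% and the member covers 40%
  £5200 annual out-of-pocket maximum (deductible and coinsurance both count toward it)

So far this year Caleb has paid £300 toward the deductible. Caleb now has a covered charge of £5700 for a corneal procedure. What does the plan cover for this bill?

£2850

£300 of the £1250 deductible is already met, leaving £950.
The remaining £4750 (= £5700 − £950) moves to coinsurance.
40% of £4750 = £1900 falls to the member.
Member responsibility before any cap: £950 + £1900 = £2850.
Total out-of-pocket so far would be £300 + £2850 = £3150, below the £5200 cap — no reduction.
The insurer covers the remainder: £5700 − £2850 = £2850.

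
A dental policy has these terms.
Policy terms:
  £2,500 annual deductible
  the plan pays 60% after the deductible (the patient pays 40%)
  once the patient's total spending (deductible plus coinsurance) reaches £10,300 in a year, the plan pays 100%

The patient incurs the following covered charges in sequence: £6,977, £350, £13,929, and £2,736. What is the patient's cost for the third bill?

#1 (£6,977): £2,500 to deductible, leaving £4,477; patient's 40% is £1,790.80. Patient owes £4,290.80 (running OOP £4,290.80).
#2 (£350): 40% coinsurance on £350 = £140. Cost to patient: £140. OOP to date £4,430.80.
#3 (£13,929): 40% coinsurance on £13,929 = £5,571.60. Patient pays £5,571.60; OOP now £10,002.40.

£5,571.60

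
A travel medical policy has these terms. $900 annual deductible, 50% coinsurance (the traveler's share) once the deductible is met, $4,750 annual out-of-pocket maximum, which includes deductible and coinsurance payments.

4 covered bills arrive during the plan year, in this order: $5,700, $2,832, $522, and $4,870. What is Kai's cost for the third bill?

Bill 1, $5,700: deductible takes $900, $4,800 remains; coinsurance $4,800 × 50% = $2,400. Traveler pays $3,300; OOP now $3,300.
Bill 2, $2,832: 50% coinsurance on $2,832 = $1,416. Cost to traveler: $1,416. OOP to date $4,716.
Bill 3, $522: deductible already satisfied, so traveler's share is 50% × $522 = $261. That would push OOP to $4,977, over the $4,750 cap, so traveler pays $4,750 − $4,716 = $34.

$34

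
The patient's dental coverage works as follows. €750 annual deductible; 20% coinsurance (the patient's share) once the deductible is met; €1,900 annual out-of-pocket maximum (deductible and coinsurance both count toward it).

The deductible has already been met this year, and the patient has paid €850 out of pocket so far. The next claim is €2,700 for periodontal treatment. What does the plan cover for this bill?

The deductible is already satisfied, so the full bill goes to coinsurance.
Patient's 20% share of €2,700 is €540.
Year-to-date out-of-pocket becomes €850 + €540 = €1,390, still under the €1,900 maximum, so no cap applies.
The plan picks up €2,700 − €540 = €2,160.

€2,160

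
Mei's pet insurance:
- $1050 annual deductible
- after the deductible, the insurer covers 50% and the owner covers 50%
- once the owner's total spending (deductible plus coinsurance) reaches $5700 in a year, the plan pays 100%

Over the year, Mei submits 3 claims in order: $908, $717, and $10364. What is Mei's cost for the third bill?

$4362.50

Claim 1 — $908: entire amount goes to the deductible. Owner owes $908 (running OOP $908).
Claim 2 — $717: $142 to deductible, leaving $575; coinsurance $575 × 50% = $287.50. Owner owes $429.50 (running OOP $1337.50).
Claim 3 — $10364: deductible met; 50% of $10364 = $5182. That would push OOP to $6519.50, over the $5700 cap, so owner pays $5700 − $1337.50 = $4362.50.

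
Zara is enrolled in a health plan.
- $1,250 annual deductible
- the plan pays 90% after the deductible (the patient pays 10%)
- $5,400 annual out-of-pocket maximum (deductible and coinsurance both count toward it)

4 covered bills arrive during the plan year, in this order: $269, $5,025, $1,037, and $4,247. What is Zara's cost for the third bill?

#1 ($269): entire amount goes to the deductible. Patient owes $269 (running OOP $269).
#2 ($5,025): deductible takes $981, $4,044 remains; 10% of $4,044 = $404.40. Cost to patient: $1,385.40. OOP to date $1,654.40.
#3 ($1,037): 10% coinsurance on $1,037 = $103.70. Patient owes $103.70 (running OOP $1,758.10).

$103.70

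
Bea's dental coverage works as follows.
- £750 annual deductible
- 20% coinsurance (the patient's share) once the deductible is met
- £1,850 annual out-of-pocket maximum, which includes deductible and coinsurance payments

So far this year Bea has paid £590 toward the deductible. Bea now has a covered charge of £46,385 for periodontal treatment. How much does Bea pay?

Remaining deductible: £750 − £590 = £160.
That leaves £46,385 − £160 = £46,225 for coinsurance.
20% of £46,225 = £9,245 falls to the patient.
Patient responsibility before any cap: £160 + £9,245 = £9,405.
Adding £9,405 to the £590 already spent would give £9,995, which exceeds the £1,850 cap; the patient pays just £1,850 − £590 = £1,260.

£1,260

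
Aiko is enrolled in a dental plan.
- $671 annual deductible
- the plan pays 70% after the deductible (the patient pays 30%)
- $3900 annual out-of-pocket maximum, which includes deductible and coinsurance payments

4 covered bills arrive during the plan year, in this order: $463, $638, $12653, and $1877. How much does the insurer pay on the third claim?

$9553

Bill 1, $463: fully absorbed by the deductible. Cost to patient: $463. OOP to date $463. Insurer: $463 − $463 = $0.
Bill 2, $638: $208 to deductible, leaving $430; patient's 30% is $129. Patient owes $337 (running OOP $800). Plan pays $638 − $337 = $301.
Bill 3, $12653: deductible met; 30% of $12653 = $3795.90. OOP would hit $4595.90 > $3900, so the cap limits the patient to $3900 − $800 = $3100. Plan pays $12653 − $3100 = $9553.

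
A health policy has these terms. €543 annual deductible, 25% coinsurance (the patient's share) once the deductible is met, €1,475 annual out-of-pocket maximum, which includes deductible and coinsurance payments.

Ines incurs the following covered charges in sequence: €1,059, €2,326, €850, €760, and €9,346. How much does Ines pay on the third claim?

€212.50

Claim 1 — €1,059: €543 to deductible, leaving €516; patient's 25% is €129. Patient pays €672; OOP now €672.
Claim 2 — €2,326: deductible already satisfied, so patient's share is 25% × €2,326 = €581.50. Cost to patient: €581.50. OOP to date €1,253.50.
Claim 3 — €850: deductible already satisfied, so patient's share is 25% × €850 = €212.50. Patient pays €212.50; OOP now €1,466.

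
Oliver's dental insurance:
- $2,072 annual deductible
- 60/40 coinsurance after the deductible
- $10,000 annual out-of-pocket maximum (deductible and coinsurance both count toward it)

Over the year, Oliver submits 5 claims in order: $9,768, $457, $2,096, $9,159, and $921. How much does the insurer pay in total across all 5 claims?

Bill 1, $9,768: $2,072 finishes the deductible; $7,696 goes to coinsurance; 40% of $7,696 = $3,078.40. Patient pays $5,150.40; OOP now $5,150.40. Plan pays $9,768 − $5,150.40 = $4,617.60.
Bill 2, $457: deductible met; 40% of $457 = $182.80. Patient owes $182.80 (running OOP $5,333.20). Plan pays $457 − $182.80 = $274.20.
Bill 3, $2,096: deductible met; 40% of $2,096 = $838.40. Patient owes $838.40 (running OOP $6,171.60). Insurer: $2,096 − $838.40 = $1,257.60.
Bill 4, $9,159: 40% coinsurance on $9,159 = $3,663.60. Cost to patient: $3,663.60. OOP to date $9,835.20. Insurer: $9,159 − $3,663.60 = $5,495.40.
Bill 5, $921: deductible already satisfied, so patient's share is 40% × $921 = $368.40. Adding that to $9,835.20 gives $10,203.60, past the $10,000 cap; patient pays only $10,000 − $9,835.20 = $164.80. Plan pays $921 − $164.80 = $756.20.
Insurer total = bills − patient's total = $22,401 − $10,000 = $12,401.

$12,401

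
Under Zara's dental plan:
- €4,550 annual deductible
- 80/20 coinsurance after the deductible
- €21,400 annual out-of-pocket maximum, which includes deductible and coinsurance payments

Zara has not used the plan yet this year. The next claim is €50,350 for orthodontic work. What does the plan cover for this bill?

Deductible not yet touched, so the first €4,550 of the bill goes to the deductible.
That leaves €50,350 − €4,550 = €45,800 for coinsurance.
20% of €45,800 = €9,160 falls to the patient.
That puts the patient's cost at €4,550 + €9,160 = €13,710 before any cap.
Cumulative spending €0 + €13,710 = €13,710 stays under the €21,400 maximum.
The insurer covers the remainder: €50,350 − €13,710 = €36,640.

€36,640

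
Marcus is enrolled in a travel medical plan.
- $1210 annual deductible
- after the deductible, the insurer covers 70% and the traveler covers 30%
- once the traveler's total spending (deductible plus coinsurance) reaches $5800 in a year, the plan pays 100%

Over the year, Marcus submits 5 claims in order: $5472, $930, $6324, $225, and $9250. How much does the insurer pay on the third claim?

$4426.80

Bill 1, $5472: $1210 finishes the deductible; $4262 goes to coinsurance; 30% of $4262 = $1278.60. Traveler owes $2488.60 (running OOP $2488.60). Plan pays $5472 − $2488.60 = $2983.40.
Bill 2, $930: 30% coinsurance on $930 = $279. Traveler owes $279 (running OOP $2767.60). Insurer: $930 − $279 = $651.
Bill 3, $6324: deductible already satisfied, so traveler's share is 30% × $6324 = $1897.20. Traveler pays $1897.20; OOP now $4664.80. Plan pays $6324 − $1897.20 = $4426.80.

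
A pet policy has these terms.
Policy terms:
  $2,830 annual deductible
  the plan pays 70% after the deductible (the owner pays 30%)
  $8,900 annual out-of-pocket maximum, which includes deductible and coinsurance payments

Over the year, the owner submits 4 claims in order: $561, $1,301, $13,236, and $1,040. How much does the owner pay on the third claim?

#1 ($561): entire amount goes to the deductible. Owner pays $561; OOP now $561.
#2 ($1,301): fully absorbed by the deductible. Owner owes $1,301 (running OOP $1,862).
#3 ($13,236): $968 finishes the deductible; $12,268 goes to coinsurance; coinsurance $12,268 × 30% = $3,680.40. Owner pays $4,648.40; OOP now $6,510.40.

$4,648.40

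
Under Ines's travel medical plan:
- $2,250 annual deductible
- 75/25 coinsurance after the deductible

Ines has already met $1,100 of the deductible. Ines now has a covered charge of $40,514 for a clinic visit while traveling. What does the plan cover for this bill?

$29,523

Deductible still to meet: $2,250 − $1,100 = $1,150.
The remaining $39,364 (= $40,514 − $1,150) moves to coinsurance.
Coinsurance: $39,364 × 25% = $9,841.
So the traveler owes $1,150 + $9,841 = $10,991.
The insurer covers the remainder: $40,514 − $10,991 = $29,523.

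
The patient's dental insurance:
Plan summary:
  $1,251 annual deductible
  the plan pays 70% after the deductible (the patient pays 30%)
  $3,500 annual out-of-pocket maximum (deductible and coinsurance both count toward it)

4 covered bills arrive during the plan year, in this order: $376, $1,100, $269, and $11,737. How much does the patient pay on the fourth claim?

Bill 1, $376: fully absorbed by the deductible. Cost to patient: $376. OOP to date $376.
Bill 2, $1,100: deductible takes $875, $225 remains; patient's 30% is $67.50. Patient owes $942.50 (running OOP $1,318.50).
Bill 3, $269: 30% coinsurance on $269 = $80.70. Patient pays $80.70; OOP now $1,399.20.
Bill 4, $11,737: 30% coinsurance on $11,737 = $3,521.10. OOP would hit $4,920.30 > $3,500, so the cap limits the patient to $3,500 − $1,399.20 = $2,100.80.

$2,100.80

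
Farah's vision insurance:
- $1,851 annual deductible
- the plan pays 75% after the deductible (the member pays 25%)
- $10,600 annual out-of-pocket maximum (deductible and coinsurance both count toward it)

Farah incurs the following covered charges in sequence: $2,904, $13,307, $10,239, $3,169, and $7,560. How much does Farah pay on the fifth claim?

$1,807

#1 ($2,904): $1,851 to deductible, leaving $1,053; member's 25% is $263.25. Member pays $2,114.25; OOP now $2,114.25.
#2 ($13,307): 25% coinsurance on $13,307 = $3,326.75. Member pays $3,326.75; OOP now $5,441.
#3 ($10,239): 25% coinsurance on $10,239 = $2,559.75. Member owes $2,559.75 (running OOP $8,000.75).
#4 ($3,169): deductible met; 25% of $3,169 = $792.25. Member owes $792.25 (running OOP $8,793).
#5 ($7,560): 25% coinsurance on $7,560 = $1,890. Adding that to $8,793 gives $10,683, past the $10,600 cap; member pays only $10,600 − $8,793 = $1,807.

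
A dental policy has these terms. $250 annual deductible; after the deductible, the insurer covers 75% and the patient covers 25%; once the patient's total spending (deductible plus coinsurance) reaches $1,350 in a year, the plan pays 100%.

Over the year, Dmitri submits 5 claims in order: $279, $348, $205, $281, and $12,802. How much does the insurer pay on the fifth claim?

$11,917.75

Claim 1 ($279): $250 finishes the deductible; $29 goes to coinsurance; patient's 25% is $7.25. Patient owes $257.25 (running OOP $257.25). Insurer: $279 − $257.25 = $21.75.
Claim 2 ($348): 25% coinsurance on $348 = $87. Cost to patient: $87. OOP to date $344.25. Plan pays $348 − $87 = $261.
Claim 3 ($205): deductible met; 25% of $205 = $51.25. Patient owes $51.25 (running OOP $395.50). Insurer: $205 − $51.25 = $153.75.
Claim 4 ($281): deductible met; 25% of $281 = $70.25. Patient pays $70.25; OOP now $465.75. Plan pays $281 − $70.25 = $210.75.
Claim 5 ($12,802): deductible already satisfied, so patient's share is 25% × $12,802 = $3,200.50. That would push OOP to $3,666.25, over the $1,350 cap, so patient pays $1,350 − $465.75 = $884.25. Plan pays $12,802 − $884.25 = $11,917.75.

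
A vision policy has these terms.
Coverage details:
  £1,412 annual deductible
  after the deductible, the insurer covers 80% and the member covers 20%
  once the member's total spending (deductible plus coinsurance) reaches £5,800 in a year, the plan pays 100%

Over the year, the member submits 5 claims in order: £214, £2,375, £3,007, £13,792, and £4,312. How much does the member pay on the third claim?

£601.40

Claim 1 (£214): all of it applies to the deductible. Member owes £214 (running OOP £214).
Claim 2 (£2,375): £1,198 finishes the deductible; £1,177 goes to coinsurance; member's 20% is £235.40. Member owes £1,433.40 (running OOP £1,647.40).
Claim 3 (£3,007): deductible met; 20% of £3,007 = £601.40. Member owes £601.40 (running OOP £2,248.80).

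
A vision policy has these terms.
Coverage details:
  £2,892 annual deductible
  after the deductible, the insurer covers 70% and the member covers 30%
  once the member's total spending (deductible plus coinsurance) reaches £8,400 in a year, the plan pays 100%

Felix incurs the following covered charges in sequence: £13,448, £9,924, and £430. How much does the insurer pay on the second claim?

£7,582.80

Claim 1 — £13,448: £2,892 finishes the deductible; £10,556 goes to coinsurance; coinsurance £10,556 × 30% = £3,166.80. Cost to member: £6,058.80. OOP to date £6,058.80. Plan pays £13,448 − £6,058.80 = £7,389.20.
Claim 2 — £9,924: deductible already satisfied, so member's share is 30% × £9,924 = £2,977.20. That would push OOP to £9,036, over the £8,400 cap, so member pays £8,400 − £6,058.80 = £2,341.20. Insurer: £9,924 − £2,341.20 = £7,582.80.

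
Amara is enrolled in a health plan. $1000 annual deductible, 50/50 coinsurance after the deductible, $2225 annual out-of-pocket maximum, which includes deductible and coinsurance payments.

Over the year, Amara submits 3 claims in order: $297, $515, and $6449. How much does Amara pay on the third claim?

Claim 1 ($297): fully absorbed by the deductible. Patient owes $297 (running OOP $297).
Claim 2 ($515): fully absorbed by the deductible. Cost to patient: $515. OOP to date $812.
Claim 3 ($6449): $188 to deductible, leaving $6261; coinsurance $6261 × 50% = $3130.50. Deductible plus coinsurance: $188 + $3130.50 = $3318.50. That would push OOP to $4130.50, over the $2225 cap, so patient pays $2225 − $812 = $1413.

$1413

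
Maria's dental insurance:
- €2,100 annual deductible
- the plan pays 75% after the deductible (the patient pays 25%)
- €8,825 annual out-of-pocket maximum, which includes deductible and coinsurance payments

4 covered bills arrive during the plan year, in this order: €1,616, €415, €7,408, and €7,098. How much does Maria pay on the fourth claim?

€1,774.50

Claim 1 — €1,616: all of it applies to the deductible. Patient pays €1,616; OOP now €1,616.
Claim 2 — €415: fully absorbed by the deductible. Patient owes €415 (running OOP €2,031).
Claim 3 — €7,408: €69 to deductible, leaving €7,339; coinsurance €7,339 × 25% = €1,834.75. Patient owes €1,903.75 (running OOP €3,934.75).
Claim 4 — €7,098: deductible met; 25% of €7,098 = €1,774.50. Patient pays €1,774.50; OOP now €5,709.25.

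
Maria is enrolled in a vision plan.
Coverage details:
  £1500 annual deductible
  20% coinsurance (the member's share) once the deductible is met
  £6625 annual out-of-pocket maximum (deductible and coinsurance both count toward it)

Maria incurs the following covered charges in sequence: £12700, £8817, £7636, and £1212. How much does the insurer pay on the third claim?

£6514.40

#1 (£12700): £1500 finishes the deductible; £11200 goes to coinsurance; member's 20% is £2240. Member pays £3740; OOP now £3740. Insurer: £12700 − £3740 = £8960.
#2 (£8817): deductible already satisfied, so member's share is 20% × £8817 = £1763.40. Cost to member: £1763.40. OOP to date £5503.40. Plan pays £8817 − £1763.40 = £7053.60.
#3 (£7636): deductible already satisfied, so member's share is 20% × £7636 = £1527.20. That would push OOP to £7030.60, over the £6625 cap, so member pays £6625 − £5503.40 = £1121.60. Insurer: £7636 − £1121.60 = £6514.40.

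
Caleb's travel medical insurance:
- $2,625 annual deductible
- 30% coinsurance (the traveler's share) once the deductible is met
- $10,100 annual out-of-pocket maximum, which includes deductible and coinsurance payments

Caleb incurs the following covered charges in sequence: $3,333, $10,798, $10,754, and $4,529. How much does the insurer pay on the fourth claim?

Claim 1 ($3,333): $2,625 to deductible, leaving $708; 30% of $708 = $212.40. Cost to traveler: $2,837.40. OOP to date $2,837.40. Insurer: $3,333 − $2,837.40 = $495.60.
Claim 2 ($10,798): 30% coinsurance on $10,798 = $3,239.40. Traveler owes $3,239.40 (running OOP $6,076.80). Insurer: $10,798 − $3,239.40 = $7,558.60.
Claim 3 ($10,754): deductible already satisfied, so traveler's share is 30% × $10,754 = $3,226.20. Traveler owes $3,226.20 (running OOP $9,303). Plan pays $10,754 − $3,226.20 = $7,527.80.
Claim 4 ($4,529): 30% coinsurance on $4,529 = $1,358.70. That would push OOP to $10,661.70, over the $10,100 cap, so traveler pays $10,100 − $9,303 = $797. Plan pays $4,529 − $797 = $3,732.

$3,732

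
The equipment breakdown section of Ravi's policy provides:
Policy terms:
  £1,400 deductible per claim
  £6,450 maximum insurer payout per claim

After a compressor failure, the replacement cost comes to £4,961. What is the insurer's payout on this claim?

£3,561

After the deductible, £4,961 − £1,400 = £3,561 remains.
That's under the £6,450 cap, so the insurer reimburses the full £3,561.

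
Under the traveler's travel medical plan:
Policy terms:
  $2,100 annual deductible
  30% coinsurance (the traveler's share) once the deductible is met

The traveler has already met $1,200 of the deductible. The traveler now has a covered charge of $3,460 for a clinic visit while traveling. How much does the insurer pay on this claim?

Deductible still to meet: $2,100 − $1,200 = $900.
That leaves $3,460 − $900 = $2,560 for coinsurance.
Traveler's 30% share of $2,560 is $768.
Traveler responsibility: $900 + $768 = $1,668.
Insurer pays the balance: $3,460 − $1,668 = $1,792.

$1,792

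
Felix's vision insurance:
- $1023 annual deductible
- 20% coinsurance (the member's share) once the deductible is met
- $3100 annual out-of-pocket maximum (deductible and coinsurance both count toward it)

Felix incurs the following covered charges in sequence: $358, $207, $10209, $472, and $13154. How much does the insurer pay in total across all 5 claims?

#1 ($358): fully absorbed by the deductible. Cost to member: $358. OOP to date $358. Insurer: $358 − $358 = $0.
#2 ($207): all of it applies to the deductible. Member pays $207; OOP now $565. Insurer: $207 − $207 = $0.
#3 ($10209): $458 to deductible, leaving $9751; 20% of $9751 = $1950.20. Member owes $2408.20 (running OOP $2973.20). Insurer: $10209 − $2408.20 = $7800.80.
#4 ($472): 20% coinsurance on $472 = $94.40. Member owes $94.40 (running OOP $3067.60). Insurer: $472 − $94.40 = $377.60.
#5 ($13154): deductible met; 20% of $13154 = $2630.80. Adding that to $3067.60 gives $5698.40, past the $3100 cap; member pays only $3100 − $3067.60 = $32.40. Insurer: $13154 − $32.40 = $13121.60.
Insurer total: $0 + $0 + $7800.80 + $377.60 + $13121.60 = $21300.

$21300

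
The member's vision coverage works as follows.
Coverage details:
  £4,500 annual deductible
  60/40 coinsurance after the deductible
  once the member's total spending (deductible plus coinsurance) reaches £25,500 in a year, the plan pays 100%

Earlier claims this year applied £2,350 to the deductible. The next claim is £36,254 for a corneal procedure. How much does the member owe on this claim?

£15,791.60

£2,350 of the £4,500 deductible is already met, leaving £2,150.
After the £2,150 deductible portion, £36,254 − £2,150 = £34,104 is subject to coinsurance.
Coinsurance: £34,104 × 40% = £13,641.60.
Member responsibility before any cap: £2,150 + £13,641.60 = £15,791.60.
Year-to-date out-of-pocket becomes £2,350 + £15,791.60 = £18,141.60, still under the £25,500 maximum, so no cap applies.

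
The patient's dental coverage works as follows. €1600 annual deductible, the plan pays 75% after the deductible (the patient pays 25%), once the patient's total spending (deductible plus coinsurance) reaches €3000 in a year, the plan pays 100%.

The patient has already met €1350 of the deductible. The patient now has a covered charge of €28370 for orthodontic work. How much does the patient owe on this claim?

€1350 of the €1600 deductible is already met, leaving €250.
That leaves €28370 − €250 = €28120 for coinsurance.
Coinsurance: €28120 × 25% = €7030.
That puts the patient's cost at €250 + €7030 = €7280 before any cap.
Adding €7280 to the €1350 already spent would give €8630, which exceeds the €3000 cap; the patient pays just €3000 − €1350 = €1650.

€1650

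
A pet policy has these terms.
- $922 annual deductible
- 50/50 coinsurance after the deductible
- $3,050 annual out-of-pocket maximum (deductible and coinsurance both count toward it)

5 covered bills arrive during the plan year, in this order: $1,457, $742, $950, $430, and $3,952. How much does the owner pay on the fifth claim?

#1 ($1,457): $922 to deductible, leaving $535; owner's 50% is $267.50. Owner owes $1,189.50 (running OOP $1,189.50).
#2 ($742): deductible already satisfied, so owner's share is 50% × $742 = $371. Owner pays $371; OOP now $1,560.50.
#3 ($950): deductible met; 50% of $950 = $475. Owner pays $475; OOP now $2,035.50.
#4 ($430): deductible already satisfied, so owner's share is 50% × $430 = $215. Cost to owner: $215. OOP to date $2,250.50.
#5 ($3,952): deductible met; 50% of $3,952 = $1,976. OOP would hit $4,226.50 > $3,050, so the cap limits the owner to $3,050 − $2,250.50 = $799.50.

$799.50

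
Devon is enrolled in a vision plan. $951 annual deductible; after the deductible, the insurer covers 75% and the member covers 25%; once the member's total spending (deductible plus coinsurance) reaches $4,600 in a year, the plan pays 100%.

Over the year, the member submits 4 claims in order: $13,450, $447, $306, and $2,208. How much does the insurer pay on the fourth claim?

Bill 1, $13,450: $951 finishes the deductible; $12,499 goes to coinsurance; member's 25% is $3,124.75. Cost to member: $4,075.75. OOP to date $4,075.75. Insurer: $13,450 − $4,075.75 = $9,374.25.
Bill 2, $447: 25% coinsurance on $447 = $111.75. Member pays $111.75; OOP now $4,187.50. Plan pays $447 − $111.75 = $335.25.
Bill 3, $306: deductible met; 25% of $306 = $76.50. Member owes $76.50 (running OOP $4,264). Insurer: $306 − $76.50 = $229.50.
Bill 4, $2,208: deductible met; 25% of $2,208 = $552. OOP would hit $4,816 > $4,600, so the cap limits the member to $4,600 − $4,264 = $336. Plan pays $2,208 − $336 = $1,872.

$1,872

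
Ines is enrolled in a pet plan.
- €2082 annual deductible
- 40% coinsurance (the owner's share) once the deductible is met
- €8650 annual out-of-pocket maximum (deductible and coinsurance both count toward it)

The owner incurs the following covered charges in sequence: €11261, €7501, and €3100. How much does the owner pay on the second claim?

Claim 1 — €11261: €2082 finishes the deductible; €9179 goes to coinsurance; 40% of €9179 = €3671.60. Cost to owner: €5753.60. OOP to date €5753.60.
Claim 2 — €7501: 40% coinsurance on €7501 = €3000.40. That would push OOP to €8754, over the €8650 cap, so owner pays €8650 − €5753.60 = €2896.40.

€2896.40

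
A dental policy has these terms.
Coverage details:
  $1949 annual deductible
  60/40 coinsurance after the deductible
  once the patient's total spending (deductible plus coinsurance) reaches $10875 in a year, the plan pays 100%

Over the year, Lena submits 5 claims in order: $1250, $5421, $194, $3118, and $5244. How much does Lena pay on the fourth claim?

$1247.20

Claim 1 ($1250): all of it applies to the deductible. Cost to patient: $1250. OOP to date $1250.
Claim 2 ($5421): $699 finishes the deductible; $4722 goes to coinsurance; 40% of $4722 = $1888.80. Patient pays $2587.80; OOP now $3837.80.
Claim 3 ($194): deductible already satisfied, so patient's share is 40% × $194 = $77.60. Cost to patient: $77.60. OOP to date $3915.40.
Claim 4 ($3118): deductible met; 40% of $3118 = $1247.20. Cost to patient: $1247.20. OOP to date $5162.60.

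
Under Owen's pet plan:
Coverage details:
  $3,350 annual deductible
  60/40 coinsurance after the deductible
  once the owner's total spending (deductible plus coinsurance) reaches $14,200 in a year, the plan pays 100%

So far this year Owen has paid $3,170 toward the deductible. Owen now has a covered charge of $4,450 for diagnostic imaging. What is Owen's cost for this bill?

$1,888

Deductible still to meet: $3,350 − $3,170 = $180.
That leaves $4,450 − $180 = $4,270 for coinsurance.
Coinsurance: $4,270 × 40% = $1,708.
So the owner owes $180 + $1,708 = $1,888 before any cap.
Total out-of-pocket so far would be $3,170 + $1,888 = $5,058, below the $14,200 cap — no reduction.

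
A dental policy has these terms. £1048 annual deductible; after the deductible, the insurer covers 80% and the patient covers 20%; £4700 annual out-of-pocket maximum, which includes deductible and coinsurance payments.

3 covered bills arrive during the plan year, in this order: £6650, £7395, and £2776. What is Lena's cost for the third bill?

£555.20

Bill 1, £6650: £1048 to deductible, leaving £5602; patient's 20% is £1120.40. Patient pays £2168.40; OOP now £2168.40.
Bill 2, £7395: deductible already satisfied, so patient's share is 20% × £7395 = £1479. Patient owes £1479 (running OOP £3647.40).
Bill 3, £2776: deductible met; 20% of £2776 = £555.20. Cost to patient: £555.20. OOP to date £4202.60.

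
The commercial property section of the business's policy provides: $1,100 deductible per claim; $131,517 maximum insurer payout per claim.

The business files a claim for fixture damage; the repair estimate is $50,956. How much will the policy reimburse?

$49,856

Less the $1,100 deductible: $50,956 − $1,100 = $49,856.
$49,856 is within the $131,517 limit, so the insurer pays $49,856.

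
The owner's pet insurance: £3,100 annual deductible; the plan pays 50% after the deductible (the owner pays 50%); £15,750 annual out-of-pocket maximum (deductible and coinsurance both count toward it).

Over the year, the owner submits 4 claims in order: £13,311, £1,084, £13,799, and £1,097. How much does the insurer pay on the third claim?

£6,899.50

Claim 1 — £13,311: £3,100 finishes the deductible; £10,211 goes to coinsurance; owner's 50% is £5,105.50. Owner owes £8,205.50 (running OOP £8,205.50). Insurer: £13,311 − £8,205.50 = £5,105.50.
Claim 2 — £1,084: 50% coinsurance on £1,084 = £542. Owner pays £542; OOP now £8,747.50. Plan pays £1,084 − £542 = £542.
Claim 3 — £13,799: deductible met; 50% of £13,799 = £6,899.50. Cost to owner: £6,899.50. OOP to date £15,647. Plan pays £13,799 − £6,899.50 = £6,899.50.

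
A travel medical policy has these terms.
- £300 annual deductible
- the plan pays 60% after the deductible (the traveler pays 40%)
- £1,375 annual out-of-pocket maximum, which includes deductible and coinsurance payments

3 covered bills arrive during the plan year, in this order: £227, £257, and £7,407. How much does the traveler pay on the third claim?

£1,001.40

Claim 1 (£227): fully absorbed by the deductible. Traveler owes £227 (running OOP £227).
Claim 2 (£257): deductible takes £73, £184 remains; traveler's 40% is £73.60. Traveler pays £146.60; OOP now £373.60.
Claim 3 (£7,407): deductible already satisfied, so traveler's share is 40% × £7,407 = £2,962.80. OOP would hit £3,336.40 > £1,375, so the cap limits the traveler to £1,375 − £373.60 = £1,001.40.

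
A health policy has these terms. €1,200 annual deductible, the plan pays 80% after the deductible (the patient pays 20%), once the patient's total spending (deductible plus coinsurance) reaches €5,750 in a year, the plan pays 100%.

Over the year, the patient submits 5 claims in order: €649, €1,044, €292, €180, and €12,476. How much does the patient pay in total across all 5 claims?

€3,888.20

Claim 1 — €649: entire amount goes to the deductible. Cost to patient: €649. OOP to date €649.
Claim 2 — €1,044: €551 to deductible, leaving €493; coinsurance €493 × 20% = €98.60. Patient pays €649.60; OOP now €1,298.60.
Claim 3 — €292: deductible met; 20% of €292 = €58.40. Cost to patient: €58.40. OOP to date €1,357.
Claim 4 — €180: deductible already satisfied, so patient's share is 20% × €180 = €36. Patient pays €36; OOP now €1,393.
Claim 5 — €12,476: 20% coinsurance on €12,476 = €2,495.20. Patient pays €2,495.20; OOP now €3,888.20.
Total paid by the patient: €649 + €649.60 + €58.40 + €36 + €2,495.20 = €3,888.20.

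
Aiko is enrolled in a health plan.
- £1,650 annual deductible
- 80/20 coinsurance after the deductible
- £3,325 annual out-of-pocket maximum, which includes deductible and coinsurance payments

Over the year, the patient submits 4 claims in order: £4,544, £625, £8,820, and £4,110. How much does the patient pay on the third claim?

Bill 1, £4,544: deductible takes £1,650, £2,894 remains; 20% of £2,894 = £578.80. Cost to patient: £2,228.80. OOP to date £2,228.80.
Bill 2, £625: 20% coinsurance on £625 = £125. Patient owes £125 (running OOP £2,353.80).
Bill 3, £8,820: deductible met; 20% of £8,820 = £1,764. That would push OOP to £4,117.80, over the £3,325 cap, so patient pays £3,325 − £2,353.80 = £971.20.

£971.20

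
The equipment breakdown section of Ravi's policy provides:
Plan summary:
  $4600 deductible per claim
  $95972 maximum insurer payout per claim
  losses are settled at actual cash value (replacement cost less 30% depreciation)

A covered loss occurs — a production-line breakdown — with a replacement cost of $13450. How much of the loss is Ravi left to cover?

$8635

Depreciate 30%: the covered value is $13450 × 0.7 = $9415.
Less the $4600 deductible: $9415 − $4600 = $4815.
$4815 ≤ $95972, so the limit doesn't bind; insurer pays $4815.
Out of pocket: $13450 − $4815 = $8635.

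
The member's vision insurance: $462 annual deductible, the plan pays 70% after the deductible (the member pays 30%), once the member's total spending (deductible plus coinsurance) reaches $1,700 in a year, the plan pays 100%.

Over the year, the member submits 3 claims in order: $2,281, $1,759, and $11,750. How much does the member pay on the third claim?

$164.60

Claim 1 — $2,281: $462 to deductible, leaving $1,819; member's 30% is $545.70. Member owes $1,007.70 (running OOP $1,007.70).
Claim 2 — $1,759: deductible met; 30% of $1,759 = $527.70. Member pays $527.70; OOP now $1,535.40.
Claim 3 — $11,750: 30% coinsurance on $11,750 = $3,525. Adding that to $1,535.40 gives $5,060.40, past the $1,700 cap; member pays only $1,700 − $1,535.40 = $164.60.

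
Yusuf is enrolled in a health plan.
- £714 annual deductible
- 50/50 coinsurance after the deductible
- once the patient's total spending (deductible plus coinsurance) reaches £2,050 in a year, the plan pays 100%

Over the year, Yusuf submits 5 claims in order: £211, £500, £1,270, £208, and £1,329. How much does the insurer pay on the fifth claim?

Claim 1 — £211: fully absorbed by the deductible. Cost to patient: £211. OOP to date £211. Plan pays £211 − £211 = £0.
Claim 2 — £500: entire amount goes to the deductible. Cost to patient: £500. OOP to date £711. Plan pays £500 − £500 = £0.
Claim 3 — £1,270: £3 finishes the deductible; £1,267 goes to coinsurance; 50% of £1,267 = £633.50. Patient owes £636.50 (running OOP £1,347.50). Plan pays £1,270 − £636.50 = £633.50.
Claim 4 — £208: deductible already satisfied, so patient's share is 50% × £208 = £104. Cost to patient: £104. OOP to date £1,451.50. Insurer: £208 − £104 = £104.
Claim 5 — £1,329: deductible already satisfied, so patient's share is 50% × £1,329 = £664.50. That would push OOP to £2,116, over the £2,050 cap, so patient pays £2,050 − £1,451.50 = £598.50. Insurer: £1,329 − £598.50 = £730.50.

£730.50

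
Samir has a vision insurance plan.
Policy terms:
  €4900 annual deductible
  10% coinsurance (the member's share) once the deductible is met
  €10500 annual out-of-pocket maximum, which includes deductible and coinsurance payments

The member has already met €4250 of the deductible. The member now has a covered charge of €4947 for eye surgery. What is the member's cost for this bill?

€1079.70

Deductible still to meet: €4900 − €4250 = €650.
After the €650 deductible portion, €4947 − €650 = €4297 is subject to coinsurance.
Member's 10% share of €4297 is €429.70.
That puts the member's cost at €650 + €429.70 = €1079.70 before any cap.
Year-to-date out-of-pocket becomes €4250 + €1079.70 = €5329.70, still under the €10500 maximum, so no cap applies.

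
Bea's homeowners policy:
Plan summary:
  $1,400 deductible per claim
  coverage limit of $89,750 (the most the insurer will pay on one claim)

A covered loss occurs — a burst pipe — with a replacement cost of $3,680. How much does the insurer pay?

$2,280

Subtract the deductible: $3,680 − $1,400 = $2,280.
That's under the $89,750 cap, so the insurer reimburses the full $2,280.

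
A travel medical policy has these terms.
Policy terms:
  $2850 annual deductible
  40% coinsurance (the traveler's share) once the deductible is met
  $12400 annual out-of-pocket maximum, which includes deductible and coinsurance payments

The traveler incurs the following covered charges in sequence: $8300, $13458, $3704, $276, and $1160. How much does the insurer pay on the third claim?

$2222.40

Claim 1 — $8300: deductible takes $2850, $5450 remains; 40% of $5450 = $2180. Traveler pays $5030; OOP now $5030. Insurer: $8300 − $5030 = $3270.
Claim 2 — $13458: deductible met; 40% of $13458 = $5383.20. Cost to traveler: $5383.20. OOP to date $10413.20. Plan pays $13458 − $5383.20 = $8074.80.
Claim 3 — $3704: 40% coinsurance on $3704 = $1481.60. Traveler owes $1481.60 (running OOP $11894.80). Insurer: $3704 − $1481.60 = $2222.40.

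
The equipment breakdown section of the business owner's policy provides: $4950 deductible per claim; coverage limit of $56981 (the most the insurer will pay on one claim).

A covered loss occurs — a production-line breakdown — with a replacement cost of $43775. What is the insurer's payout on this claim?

Subtract the deductible: $43775 − $4950 = $38825.
That's under the $56981 cap, so the insurer reimburses the full $38825.

$38825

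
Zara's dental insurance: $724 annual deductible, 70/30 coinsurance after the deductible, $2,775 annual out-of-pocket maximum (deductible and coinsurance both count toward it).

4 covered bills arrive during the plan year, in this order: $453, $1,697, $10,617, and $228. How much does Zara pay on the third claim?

$1,623.20

Claim 1 ($453): all of it applies to the deductible. Patient pays $453; OOP now $453.
Claim 2 ($1,697): $271 to deductible, leaving $1,426; coinsurance $1,426 × 30% = $427.80. Patient pays $698.80; OOP now $1,151.80.
Claim 3 ($10,617): deductible met; 30% of $10,617 = $3,185.10. That would push OOP to $4,336.90, over the $2,775 cap, so patient pays $2,775 − $1,151.80 = $1,623.20.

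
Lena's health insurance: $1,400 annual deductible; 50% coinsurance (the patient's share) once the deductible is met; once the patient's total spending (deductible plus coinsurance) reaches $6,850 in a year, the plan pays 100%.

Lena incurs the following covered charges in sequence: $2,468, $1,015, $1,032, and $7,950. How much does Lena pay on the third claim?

Claim 1 ($2,468): $1,400 to deductible, leaving $1,068; coinsurance $1,068 × 50% = $534. Cost to patient: $1,934. OOP to date $1,934.
Claim 2 ($1,015): deductible already satisfied, so patient's share is 50% × $1,015 = $507.50. Patient pays $507.50; OOP now $2,441.50.
Claim 3 ($1,032): deductible already satisfied, so patient's share is 50% × $1,032 = $516. Patient pays $516; OOP now $2,957.50.

$516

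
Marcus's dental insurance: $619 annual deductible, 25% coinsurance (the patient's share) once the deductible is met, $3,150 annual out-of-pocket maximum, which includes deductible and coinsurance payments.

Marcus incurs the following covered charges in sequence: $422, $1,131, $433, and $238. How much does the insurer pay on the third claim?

Claim 1 ($422): fully absorbed by the deductible. Cost to patient: $422. OOP to date $422. Plan pays $422 − $422 = $0.
Claim 2 ($1,131): $197 to deductible, leaving $934; 25% of $934 = $233.50. Patient pays $430.50; OOP now $852.50. Insurer: $1,131 − $430.50 = $700.50.
Claim 3 ($433): deductible met; 25% of $433 = $108.25. Cost to patient: $108.25. OOP to date $960.75. Plan pays $433 − $108.25 = $324.75.

$324.75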